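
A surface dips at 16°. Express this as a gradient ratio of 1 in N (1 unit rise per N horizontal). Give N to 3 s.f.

1 in 3.49

1 : N means tan θ = 1/N, so N = 1/tan 16° = 1/0.2867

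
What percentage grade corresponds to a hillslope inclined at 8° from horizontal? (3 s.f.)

grade % = 100 × tan 8° = 100 × 0.1405

14.1%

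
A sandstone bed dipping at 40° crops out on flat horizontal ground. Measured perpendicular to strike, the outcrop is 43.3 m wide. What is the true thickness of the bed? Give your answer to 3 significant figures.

27.8 m

True thickness t = w · sin(dip) = 43.3 × sin 40°
t = 43.3 × 0.6428 = 27.833 m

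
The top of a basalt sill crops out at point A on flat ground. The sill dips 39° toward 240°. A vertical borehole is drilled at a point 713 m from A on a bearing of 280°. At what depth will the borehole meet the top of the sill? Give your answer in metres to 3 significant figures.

442 m

The hole lies 40° from the dip direction, so the down-dip offset is 713 × cos 40° = 546.19 m.
Depth = down-dip offset × tan(dip) = 546.19 × tan 39° = 546.19 × 0.8098
Depth = 442.30 m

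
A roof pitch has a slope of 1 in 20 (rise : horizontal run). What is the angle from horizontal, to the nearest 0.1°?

2.9°

tan θ = 1/20 = 0.0500
θ = arctan(0.0500) = 2.86°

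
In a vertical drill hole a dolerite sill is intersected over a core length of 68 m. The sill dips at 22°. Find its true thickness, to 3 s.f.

63.0 m

True thickness t = h · cos(dip) = 68 × cos 22°
t = 68 × 0.9272 = 63.049 m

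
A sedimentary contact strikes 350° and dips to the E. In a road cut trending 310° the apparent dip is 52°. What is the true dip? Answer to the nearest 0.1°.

The section is 40° from the strike.
tan δ = tan α / sin β = tan 52° / sin 40° = 1.2799 / 0.6428 = 1.9912
true dip = arctan 1.9912 = 63.33°

63.3°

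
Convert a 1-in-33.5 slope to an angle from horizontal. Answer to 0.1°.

tan θ = 1/33.5 = 0.0299
θ = arctan(0.0299) = 1.71°

1.7°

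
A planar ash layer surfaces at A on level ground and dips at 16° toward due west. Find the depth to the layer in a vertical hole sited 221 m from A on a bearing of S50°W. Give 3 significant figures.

48.5 m

The hole lies 40° from the dip direction, so the down-dip offset is 221 × cos 40° = 169.30 m.
Depth = down-dip offset × tan(dip) = 169.30 × tan 16° = 169.30 × 0.2867
Depth = 48.54 m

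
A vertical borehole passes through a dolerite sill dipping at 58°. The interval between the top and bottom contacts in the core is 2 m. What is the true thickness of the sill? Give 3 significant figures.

1.06 m

True thickness t = h · cos(dip) = 2 × cos 58°
t = 2 × 0.5299 = 1.060 m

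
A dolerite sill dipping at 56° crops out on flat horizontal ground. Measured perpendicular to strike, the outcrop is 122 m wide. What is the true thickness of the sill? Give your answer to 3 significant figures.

True thickness t = w · sin(dip) = 122 × sin 56°
t = 122 × 0.8290 = 101.143 m

101 m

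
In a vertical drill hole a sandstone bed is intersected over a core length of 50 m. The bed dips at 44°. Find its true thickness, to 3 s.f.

True thickness t = h · cos(dip) = 50 × cos 44°
t = 50 × 0.7193 = 35.967 m

36.0 m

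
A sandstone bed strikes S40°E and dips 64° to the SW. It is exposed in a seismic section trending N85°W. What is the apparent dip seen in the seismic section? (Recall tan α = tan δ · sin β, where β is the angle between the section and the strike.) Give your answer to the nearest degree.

The section lies 45° from the strike.
tan α = tan 64° × sin 45° = 2.0503 × 0.7071 = 1.4498
α = arctan(1.4498) = 55.40°

55°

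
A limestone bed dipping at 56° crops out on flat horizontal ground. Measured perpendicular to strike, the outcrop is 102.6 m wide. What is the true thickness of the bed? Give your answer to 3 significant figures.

85.1 m

True thickness t = w · sin(dip) = 102.6 × sin 56°
t = 102.6 × 0.8290 = 85.059 m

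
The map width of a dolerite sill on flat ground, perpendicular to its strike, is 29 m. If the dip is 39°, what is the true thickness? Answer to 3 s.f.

18.3 m

True thickness t = w · sin(dip) = 29 × sin 39°
t = 29 × 0.6293 = 18.250 m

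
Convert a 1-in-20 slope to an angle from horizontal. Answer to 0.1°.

tan θ = 1/20 = 0.0500
θ = arctan(0.0500) = 2.86°

2.9°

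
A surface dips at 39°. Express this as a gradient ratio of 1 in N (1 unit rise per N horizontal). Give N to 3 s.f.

1 : N means tan θ = 1/N, so N = 1/tan 39° = 1/0.8098

1 in 1.23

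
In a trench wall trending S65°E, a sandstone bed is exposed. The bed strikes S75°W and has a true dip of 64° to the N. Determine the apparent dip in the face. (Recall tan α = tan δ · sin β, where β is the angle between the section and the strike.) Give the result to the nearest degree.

The section lies 40° from the strike.
tan(apparent dip) = tan 64° · sin 40° = 1.3179
apparent dip = arctan 1.3179 = 52.81°

53°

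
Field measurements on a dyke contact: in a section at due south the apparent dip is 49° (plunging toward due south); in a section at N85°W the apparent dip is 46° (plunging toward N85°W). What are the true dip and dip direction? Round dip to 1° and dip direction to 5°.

Each apparent-dip line lies in the plane. As unit vectors (x east, y north, z up), v₁ plunges 49°→due south and v₂ plunges 46°→N85°W.
The plane normal is n = v₁ × v₂ ∝ (-0.518, -0.522, 0.454).
tan δ = √(n_x²+n_y²)/n_z = 0.735/0.454, so δ = 58.3°.
The horizontal component of n points toward azimuth atan2(n_x, n_y) = 225°, the dip direction.

true dip 58°, dip direction 225°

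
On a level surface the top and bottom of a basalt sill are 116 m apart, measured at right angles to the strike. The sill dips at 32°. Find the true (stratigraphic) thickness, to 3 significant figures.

True thickness t = w · sin(dip) = 116 × sin 32°
t = 116 × 0.5299 = 61.471 m

61.5 m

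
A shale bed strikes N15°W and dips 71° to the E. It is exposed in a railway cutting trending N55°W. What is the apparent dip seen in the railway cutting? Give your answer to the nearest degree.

62°

Angle between strike (N15°W) and section (N55°W): β = 40°.
tan(apparent dip) = tan 71° · sin 40° = 1.8668
α = arctan(1.8668) = 61.82°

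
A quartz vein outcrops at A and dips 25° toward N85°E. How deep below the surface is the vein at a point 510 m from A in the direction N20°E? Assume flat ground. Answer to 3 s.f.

101 m

The hole lies 65° from the dip direction, so the down-dip offset is 510 × cos 65° = 215.54 m.
Depth = down-dip offset × tan(dip) = 215.54 × tan 25° = 215.54 × 0.4663
Depth = 100.51 m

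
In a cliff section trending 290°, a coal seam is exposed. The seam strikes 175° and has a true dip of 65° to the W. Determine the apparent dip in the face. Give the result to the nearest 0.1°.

The section lies 65° from the strike.
tan α = tan 65° × sin 65° = 2.1445 × 0.9063 = 1.9436
α = arctan(1.9436) = 62.77°

62.8°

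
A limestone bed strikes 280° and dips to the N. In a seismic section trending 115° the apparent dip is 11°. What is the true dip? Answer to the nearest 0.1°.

β = acute angle between strike 280° and section 115° = 15°.
tan δ = tan α / sin β = tan 11° / sin 15° = 0.1944 / 0.2588 = 0.7510
true dip = arctan 0.7510 = 36.91°

36.9°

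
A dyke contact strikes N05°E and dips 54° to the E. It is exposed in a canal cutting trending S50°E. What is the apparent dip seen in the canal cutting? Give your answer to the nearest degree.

48°

The strike is N05°E and the section trends S50°E; the acute angle between them is β = 55°.
tan α = tan 54° × sin 55° = 1.3764 × 0.8192 = 1.1275
apparent dip = arctan 1.1275 = 48.43°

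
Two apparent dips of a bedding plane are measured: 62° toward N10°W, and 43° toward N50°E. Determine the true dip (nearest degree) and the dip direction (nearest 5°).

Represent each trace as a vector plunging at its apparent dip toward its trend (east-north-up frame): v₁ = (-0.082, 0.462, -0.883), v₂ = (0.560, 0.470, -0.682).
n = v₁ × v₂ = (-0.100, 0.550, 0.297) (taken with n_z > 0).
Dip δ = arctan(|n_h|/n_z) = arctan(0.559/0.297) = 62.0°.
The horizontal component of n points toward azimuth atan2(n_x, n_y) = 350°, the dip direction.

true dip 62°, dip direction 350°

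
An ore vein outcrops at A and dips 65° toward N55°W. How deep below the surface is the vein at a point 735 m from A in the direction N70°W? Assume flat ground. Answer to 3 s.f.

1520 m

The hole lies 15° from the dip direction, so the down-dip offset is 735 × cos 15° = 709.96 m.
Depth = down-dip offset × tan(dip) = 709.96 × tan 65° = 709.96 × 2.1445
Depth = 1522.50 m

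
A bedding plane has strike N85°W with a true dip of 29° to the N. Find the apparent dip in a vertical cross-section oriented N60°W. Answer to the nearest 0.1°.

13.2°

Angle between strike (N85°W) and section (N60°W): β = 25°.
tan α = tan 29° × sin 25° = 0.5543 × 0.4226 = 0.2343
apparent dip = arctan 0.2343 = 13.18°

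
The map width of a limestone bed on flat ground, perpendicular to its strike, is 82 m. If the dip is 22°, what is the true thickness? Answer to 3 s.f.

True thickness t = w · sin(dip) = 82 × sin 22°
t = 82 × 0.3746 = 30.718 m

30.7 m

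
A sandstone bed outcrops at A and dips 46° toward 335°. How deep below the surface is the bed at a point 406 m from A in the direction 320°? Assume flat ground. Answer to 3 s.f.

406 m

The hole lies 15° from the dip direction, so the down-dip offset is 406 × cos 15° = 392.17 m.
Depth = down-dip offset × tan(dip) = 392.17 × tan 46° = 392.17 × 1.0355
Depth = 406.10 m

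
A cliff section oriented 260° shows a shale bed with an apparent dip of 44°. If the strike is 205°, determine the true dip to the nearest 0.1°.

49.7°

β = acute angle between strike 205° and section 260° = 55°.
tan(true dip) = tan 44° / sin 55° = 1.1789
true dip = arctan 1.1789 = 49.69°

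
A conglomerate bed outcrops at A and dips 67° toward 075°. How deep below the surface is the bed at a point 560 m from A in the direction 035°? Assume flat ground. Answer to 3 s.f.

1010 m

The hole lies 40° from the dip direction, so the down-dip offset is 560 × cos 40° = 428.98 m.
Depth = down-dip offset × tan(dip) = 428.98 × tan 67° = 428.98 × 2.3559
Depth = 1010.63 m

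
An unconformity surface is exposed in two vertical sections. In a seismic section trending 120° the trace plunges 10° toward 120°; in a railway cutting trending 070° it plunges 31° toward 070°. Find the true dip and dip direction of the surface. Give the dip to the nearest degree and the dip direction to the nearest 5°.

Represent each trace as a vector plunging at its apparent dip toward its trend (east-north-up frame): v₁ = (0.853, -0.492, -0.174), v₂ = (0.805, 0.293, -0.515).
Cross product v₁ × v₂ gives the pole to the plane: n ∝ (0.305, 0.299, 0.647).
True dip = arccos(n_z / |n|) = arccos(0.8345) = 33.4°.
The horizontal component of n points toward azimuth atan2(n_x, n_y) = 45°, the dip direction.

true dip 33°, dip direction 045°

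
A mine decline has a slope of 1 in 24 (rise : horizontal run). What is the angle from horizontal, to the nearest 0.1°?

2.4°

tan θ = 1/24 = 0.0417
θ = arctan(0.0417) = 2.39°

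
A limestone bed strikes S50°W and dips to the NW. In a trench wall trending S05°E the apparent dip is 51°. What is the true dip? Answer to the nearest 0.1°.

The section is 55° from the strike.
tan(true dip) = tan 51° / sin 55° = 1.5075
δ = arctan(1.5075) = 56.44°

56.4°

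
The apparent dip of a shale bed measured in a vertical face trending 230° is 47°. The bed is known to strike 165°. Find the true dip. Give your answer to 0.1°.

49.8°

The section is 65° from the strike.
tan δ = tan α / sin β = tan 47° / sin 65° = 1.0724 / 0.9063 = 1.1832
true dip = arctan 1.1832 = 49.80°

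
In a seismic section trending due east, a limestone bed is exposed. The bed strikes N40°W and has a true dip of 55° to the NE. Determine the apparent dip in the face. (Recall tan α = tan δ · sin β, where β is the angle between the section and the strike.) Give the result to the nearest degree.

Angle between strike (N40°W) and section (due east): β = 50°.
tan α = tan 55° × sin 50° = 1.4281 × 0.7660 = 1.0940
apparent dip = arctan 1.0940 = 47.57°

48°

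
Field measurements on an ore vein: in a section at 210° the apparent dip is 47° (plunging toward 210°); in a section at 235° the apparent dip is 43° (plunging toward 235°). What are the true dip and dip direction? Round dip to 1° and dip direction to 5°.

true dip 47°, dip direction 205°

Represent each trace as a vector plunging at its apparent dip toward its trend (east-north-up frame): v₁ = (-0.341, -0.591, -0.731), v₂ = (-0.599, -0.419, -0.682).
n = v₁ × v₂ = (-0.096, -0.206, 0.211) (taken with n_z > 0).
tan δ = √(n_x²+n_y²)/n_z = 0.227/0.211, so δ = 47.1°.
The horizontal component of n points toward azimuth atan2(n_x, n_y) = 205°, the dip direction.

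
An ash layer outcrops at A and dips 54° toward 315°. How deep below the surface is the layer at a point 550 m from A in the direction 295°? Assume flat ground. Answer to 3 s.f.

711 m

The hole lies 20° from the dip direction, so the down-dip offset is 550 × cos 20° = 516.83 m.
Depth = down-dip offset × tan(dip) = 516.83 × tan 54° = 516.83 × 1.3764
Depth = 711.36 m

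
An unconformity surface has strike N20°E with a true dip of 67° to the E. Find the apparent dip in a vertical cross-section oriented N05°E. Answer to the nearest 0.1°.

The section lies 15° from the strike.
tan α = tan 67° × sin 15° = 2.3559 × 0.2588 = 0.6097
apparent dip = arctan 0.6097 = 31.37°

31.4°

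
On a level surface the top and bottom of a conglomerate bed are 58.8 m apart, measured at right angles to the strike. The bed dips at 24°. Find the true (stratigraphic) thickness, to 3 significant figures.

True thickness t = w · sin(dip) = 58.8 × sin 24°
t = 58.8 × 0.4067 = 23.916 m

23.9 m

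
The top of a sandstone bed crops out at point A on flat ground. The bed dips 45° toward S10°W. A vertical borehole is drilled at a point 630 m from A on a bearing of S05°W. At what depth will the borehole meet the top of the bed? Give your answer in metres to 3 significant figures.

The hole lies 5° from the dip direction, so the down-dip offset is 630 × cos 5° = 627.60 m.
Depth = down-dip offset × tan(dip) = 627.60 × tan 45° = 627.60 × 1.0000
Depth = 627.60 m

628 m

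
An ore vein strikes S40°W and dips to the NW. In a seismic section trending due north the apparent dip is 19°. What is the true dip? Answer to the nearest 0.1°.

The section is 40° from the strike.
tan δ = tan α / sin β = tan 19° / sin 40° = 0.3443 / 0.6428 = 0.5357
δ = arctan(0.5357) = 28.18°

28.2°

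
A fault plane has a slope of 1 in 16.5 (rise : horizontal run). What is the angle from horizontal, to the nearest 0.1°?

3.5°

tan θ = 1/16.5 = 0.0606
θ = arctan(0.0606) = 3.47°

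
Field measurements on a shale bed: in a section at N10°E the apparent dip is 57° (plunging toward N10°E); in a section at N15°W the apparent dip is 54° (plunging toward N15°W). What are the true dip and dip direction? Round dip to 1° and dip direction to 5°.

Represent each trace as a vector plunging at its apparent dip toward its trend (east-north-up frame): v₁ = (0.095, 0.536, -0.839), v₂ = (-0.152, 0.568, -0.809).
n = v₁ × v₂ = (0.042, 0.204, 0.135) (taken with n_z > 0).
Dip δ = arctan(|n_h|/n_z) = arctan(0.208/0.135) = 57.0°.
Dip direction = azimuth of (n_x, n_y) = atan2(0.042, 0.204) = 12°.

true dip 57°, dip direction 010°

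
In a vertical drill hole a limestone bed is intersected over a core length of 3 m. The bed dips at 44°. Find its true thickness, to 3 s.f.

2.16 m

True thickness t = h · cos(dip) = 3 × cos 44°
t = 3 × 0.7193 = 2.158 m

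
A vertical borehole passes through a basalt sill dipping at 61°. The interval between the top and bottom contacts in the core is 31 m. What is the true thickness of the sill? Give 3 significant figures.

True thickness t = h · cos(dip) = 31 × cos 61°
t = 31 × 0.4848 = 15.029 m

15.0 m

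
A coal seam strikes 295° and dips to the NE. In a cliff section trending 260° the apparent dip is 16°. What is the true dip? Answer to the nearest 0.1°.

The section is 35° from the strike.
tan δ = tan α / sin β = tan 16° / sin 35° = 0.2867 / 0.5736 = 0.4999
true dip = arctan 0.4999 = 26.56°

26.6°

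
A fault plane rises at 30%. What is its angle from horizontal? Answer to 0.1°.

tan θ = 30/100 = 0.3000
θ = arctan(0.3000) = 16.70°

16.7°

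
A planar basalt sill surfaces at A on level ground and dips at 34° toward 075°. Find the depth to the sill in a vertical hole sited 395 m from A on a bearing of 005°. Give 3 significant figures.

91.1 m

The hole lies 70° from the dip direction, so the down-dip offset is 395 × cos 70° = 135.10 m.
Depth = down-dip offset × tan(dip) = 135.10 × tan 34° = 135.10 × 0.6745
Depth = 91.12 m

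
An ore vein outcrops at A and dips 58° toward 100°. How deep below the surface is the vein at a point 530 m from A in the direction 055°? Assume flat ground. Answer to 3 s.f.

The hole lies 45° from the dip direction, so the down-dip offset is 530 × cos 45° = 374.77 m.
Depth = down-dip offset × tan(dip) = 374.77 × tan 58° = 374.77 × 1.6003
Depth = 599.75 m

600 m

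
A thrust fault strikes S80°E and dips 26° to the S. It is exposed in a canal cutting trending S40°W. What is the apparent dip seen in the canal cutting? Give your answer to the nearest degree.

The section lies 60° from the strike.
tan(apparent dip) = tan 26° · sin 60° = 0.4224
α = arctan(0.4224) = 22.90°

23°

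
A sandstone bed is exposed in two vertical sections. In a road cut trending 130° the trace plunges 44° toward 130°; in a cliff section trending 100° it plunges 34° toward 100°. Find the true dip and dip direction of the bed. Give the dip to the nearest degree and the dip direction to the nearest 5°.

Represent each trace as a vector plunging at its apparent dip toward its trend (east-north-up frame): v₁ = (0.551, -0.462, -0.695), v₂ = (0.816, -0.144, -0.559).
Cross product v₁ × v₂ gives the pole to the plane: n ∝ (0.159, -0.259, 0.298).
tan δ = √(n_x²+n_y²)/n_z = 0.304/0.298, so δ = 45.5°.
Dip direction = azimuth of (n_x, n_y) = atan2(0.159, -0.259) = 149°.

true dip 46°, dip direction 150°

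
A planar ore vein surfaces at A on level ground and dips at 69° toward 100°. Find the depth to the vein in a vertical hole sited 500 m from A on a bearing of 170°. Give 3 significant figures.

The hole lies 70° from the dip direction, so the down-dip offset is 500 × cos 70° = 171.01 m.
Depth = down-dip offset × tan(dip) = 171.01 × tan 69° = 171.01 × 2.6051
Depth = 445.50 m

445 m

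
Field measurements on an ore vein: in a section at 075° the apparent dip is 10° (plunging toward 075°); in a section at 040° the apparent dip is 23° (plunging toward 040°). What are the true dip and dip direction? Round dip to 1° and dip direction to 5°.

true dip 27°, dip direction 005°

Represent each trace as a vector plunging at its apparent dip toward its trend (east-north-up frame): v₁ = (0.951, 0.255, -0.174), v₂ = (0.592, 0.705, -0.391).
The plane normal is n = v₁ × v₂ ∝ (0.023, 0.269, 0.520).
Dip δ = arctan(|n_h|/n_z) = arctan(0.270/0.520) = 27.4°.
Dip direction = atan2(0.023, 0.269) = 5° (azimuth of n's horizontal projection).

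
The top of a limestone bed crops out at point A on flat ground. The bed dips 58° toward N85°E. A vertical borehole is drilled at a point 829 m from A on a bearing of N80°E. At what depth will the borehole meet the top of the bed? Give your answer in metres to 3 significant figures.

The hole lies 5° from the dip direction, so the down-dip offset is 829 × cos 5° = 825.85 m.
Depth = down-dip offset × tan(dip) = 825.85 × tan 58° = 825.85 × 1.6003
Depth = 1321.63 m

1320 m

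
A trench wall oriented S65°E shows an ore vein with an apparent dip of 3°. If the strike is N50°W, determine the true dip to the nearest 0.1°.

11.4°

The section is 15° from the strike.
tan δ = tan α / sin β = tan 3° / sin 15° = 0.0524 / 0.2588 = 0.2025
δ = arctan(0.2025) = 11.45°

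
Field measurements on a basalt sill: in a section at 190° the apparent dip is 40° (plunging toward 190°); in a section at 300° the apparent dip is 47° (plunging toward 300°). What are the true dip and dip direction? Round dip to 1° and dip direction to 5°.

Represent each trace as a vector plunging at its apparent dip toward its trend (east-north-up frame): v₁ = (-0.133, -0.754, -0.643), v₂ = (-0.591, 0.341, -0.731).
n = v₁ × v₂ = (-0.771, -0.282, 0.491) (taken with n_z > 0).
tan δ = √(n_x²+n_y²)/n_z = 0.821/0.491, so δ = 59.1°.
Dip direction = atan2(-0.771, -0.282) = 250° (azimuth of n's horizontal projection).

true dip 59°, dip direction 250°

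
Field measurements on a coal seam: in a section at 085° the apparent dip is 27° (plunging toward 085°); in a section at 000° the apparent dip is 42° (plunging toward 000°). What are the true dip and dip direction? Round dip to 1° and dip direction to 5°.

true dip 45°, dip direction 025°

The two traces are lines in the plane: v₁ = (sin 85°·cos 27°, cos 85°·cos 27°, −sin 27°), v₂ = (sin 0°·cos 42°, cos 0°·cos 42°, −sin 42°).
The plane normal is n = v₁ × v₂ ∝ (0.285, 0.594, 0.660).
Dip δ = arctan(|n_h|/n_z) = arctan(0.659/0.660) = 45.0°.
The horizontal component of n points toward azimuth atan2(n_x, n_y) = 26°, the dip direction.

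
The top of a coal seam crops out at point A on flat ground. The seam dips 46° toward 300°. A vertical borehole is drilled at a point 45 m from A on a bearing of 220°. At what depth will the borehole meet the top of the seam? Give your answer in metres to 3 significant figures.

8.09 m

The hole lies 80° from the dip direction, so the down-dip offset is 45 × cos 80° = 7.81 m.
Depth = down-dip offset × tan(dip) = 7.81 × tan 46° = 7.81 × 1.0355
Depth = 8.09 m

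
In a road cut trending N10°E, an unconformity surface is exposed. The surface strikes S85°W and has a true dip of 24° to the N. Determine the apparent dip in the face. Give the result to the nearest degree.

Angle between strike (S85°W) and section (N10°E): β = 75°.
tan(apparent dip) = tan 24° · sin 75° = 0.4301
apparent dip = arctan 0.4301 = 23.27°

23°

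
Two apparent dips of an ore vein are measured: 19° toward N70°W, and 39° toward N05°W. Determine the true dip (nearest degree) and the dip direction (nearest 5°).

true dip 39°, dip direction 355°

Each apparent-dip line lies in the plane. As unit vectors (x east, y north, z up), v₁ plunges 19°→N70°W and v₂ plunges 39°→N05°W.
n = v₁ × v₂ = (-0.049, 0.537, 0.666) (taken with n_z > 0).
Dip δ = arctan(|n_h|/n_z) = arctan(0.539/0.666) = 39.0°.
Dip direction = azimuth of (n_x, n_y) = atan2(-0.049, 0.537) = 355°.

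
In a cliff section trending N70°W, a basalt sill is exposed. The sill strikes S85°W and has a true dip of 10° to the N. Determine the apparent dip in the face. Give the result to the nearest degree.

Angle between strike (S85°W) and section (N70°W): β = 25°.
tan(apparent dip) = tan 10° · sin 25° = 0.0745
apparent dip = arctan 0.0745 = 4.26°

4°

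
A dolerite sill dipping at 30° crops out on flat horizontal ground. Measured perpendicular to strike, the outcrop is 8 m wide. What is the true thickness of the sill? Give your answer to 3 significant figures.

4.00 m

True thickness t = w · sin(dip) = 8 × sin 30°
t = 8 × 0.5000 = 4.000 m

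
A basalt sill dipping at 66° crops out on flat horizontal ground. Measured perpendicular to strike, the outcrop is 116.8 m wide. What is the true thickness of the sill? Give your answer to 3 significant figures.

107 m

True thickness t = w · sin(dip) = 116.8 × sin 66°
t = 116.8 × 0.9135 = 106.702 m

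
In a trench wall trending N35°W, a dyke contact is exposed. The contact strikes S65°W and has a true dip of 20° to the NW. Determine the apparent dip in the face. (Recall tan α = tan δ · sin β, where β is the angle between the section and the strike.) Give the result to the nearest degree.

20°

The section lies 80° from the strike.
tan α = tan 20° × sin 80° = 0.3640 × 0.9848 = 0.3584
apparent dip = arctan 0.3584 = 19.72°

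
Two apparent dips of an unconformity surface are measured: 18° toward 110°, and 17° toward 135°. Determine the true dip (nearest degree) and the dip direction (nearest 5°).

true dip 18°, dip direction 115°

Represent each trace as a vector plunging at its apparent dip toward its trend (east-north-up frame): v₁ = (0.894, -0.325, -0.309), v₂ = (0.676, -0.676, -0.292).
The plane normal is n = v₁ × v₂ ∝ (0.114, -0.052, 0.384).
tan δ = √(n_x²+n_y²)/n_z = 0.125/0.384, so δ = 18.1°.
Dip direction = azimuth of (n_x, n_y) = atan2(0.114, -0.052) = 115°.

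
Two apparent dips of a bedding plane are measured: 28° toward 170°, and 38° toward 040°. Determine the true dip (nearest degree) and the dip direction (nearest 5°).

Each apparent-dip line lies in the plane. As unit vectors (x east, y north, z up), v₁ plunges 28°→170° and v₂ plunges 38°→040°.
Cross product v₁ × v₂ gives the pole to the plane: n ∝ (0.819, -0.143, 0.533).
True dip = arccos(n_z / |n|) = arccos(0.5398) = 57.3°.
Dip direction = azimuth of (n_x, n_y) = atan2(0.819, -0.143) = 100°.

true dip 57°, dip direction 100°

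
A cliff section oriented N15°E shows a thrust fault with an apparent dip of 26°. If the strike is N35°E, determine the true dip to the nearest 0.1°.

The section is 20° from the strike.
tan δ = tan α / sin β = tan 26° / sin 20° = 0.4877 / 0.3420 = 1.4260
true dip = arctan 1.4260 = 54.96°

55.0°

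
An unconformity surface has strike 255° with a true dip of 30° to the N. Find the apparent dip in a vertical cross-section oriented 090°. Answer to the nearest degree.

8°

Angle between strike (255°) and section (090°): β = 15°.
tan(apparent dip) = tan 30° · sin 15° = 0.1494
α = arctan(0.1494) = 8.50°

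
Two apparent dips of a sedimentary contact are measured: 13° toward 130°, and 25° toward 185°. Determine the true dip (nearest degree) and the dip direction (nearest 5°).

true dip 25°, dip direction 190°

Represent each trace as a vector plunging at its apparent dip toward its trend (east-north-up frame): v₁ = (0.746, -0.626, -0.225), v₂ = (-0.079, -0.903, -0.423).
Cross product v₁ × v₂ gives the pole to the plane: n ∝ (-0.062, -0.333, 0.723).
Dip δ = arctan(|n_h|/n_z) = arctan(0.339/0.723) = 25.1°.
Dip direction = atan2(-0.062, -0.333) = 190° (azimuth of n's horizontal projection).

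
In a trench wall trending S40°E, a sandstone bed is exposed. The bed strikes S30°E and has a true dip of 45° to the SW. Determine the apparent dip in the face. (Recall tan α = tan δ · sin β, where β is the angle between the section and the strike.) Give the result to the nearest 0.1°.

9.9°

The strike is S30°E and the section trends S40°E; the acute angle between them is β = 10°.
tan α = tan 45° × sin 10° = 1.0000 × 0.1736 = 0.1736
α = arctan(0.1736) = 9.85°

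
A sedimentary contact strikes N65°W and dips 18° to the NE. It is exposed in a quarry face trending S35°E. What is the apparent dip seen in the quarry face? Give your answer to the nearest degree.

9°

Angle between strike (N65°W) and section (S35°E): β = 30°.
tan α = tan 18° × sin 30° = 0.3249 × 0.5000 = 0.1625
α = arctan(0.1625) = 9.23°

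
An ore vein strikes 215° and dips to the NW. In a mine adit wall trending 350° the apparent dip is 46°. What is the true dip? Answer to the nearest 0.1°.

55.7°

The section is 45° from the strike.
tan δ = tan α / sin β = tan 46° / sin 45° = 1.0355 / 0.7071 = 1.4645
δ = arctan(1.4645) = 55.67°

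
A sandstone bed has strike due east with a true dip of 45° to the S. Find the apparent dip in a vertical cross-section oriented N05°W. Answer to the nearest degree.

45°

The section lies 85° from the strike.
tan α = tan 45° × sin 85° = 1.0000 × 0.9962 = 0.9962
α = arctan(0.9962) = 44.89°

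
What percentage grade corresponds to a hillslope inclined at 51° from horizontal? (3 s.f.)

123%

grade % = 100 × tan 51° = 100 × 1.2349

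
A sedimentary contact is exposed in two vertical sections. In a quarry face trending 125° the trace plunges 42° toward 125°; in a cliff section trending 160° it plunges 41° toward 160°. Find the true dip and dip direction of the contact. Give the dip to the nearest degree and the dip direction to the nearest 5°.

true dip 43°, dip direction 140°

The two traces are lines in the plane: v₁ = (sin 125°·cos 42°, cos 125°·cos 42°, −sin 42°), v₂ = (sin 160°·cos 41°, cos 160°·cos 41°, −sin 41°).
n = v₁ × v₂ = (0.195, -0.227, 0.322) (taken with n_z > 0).
tan δ = √(n_x²+n_y²)/n_z = 0.299/0.322, so δ = 42.9°.
The horizontal component of n points toward azimuth atan2(n_x, n_y) = 139°, the dip direction.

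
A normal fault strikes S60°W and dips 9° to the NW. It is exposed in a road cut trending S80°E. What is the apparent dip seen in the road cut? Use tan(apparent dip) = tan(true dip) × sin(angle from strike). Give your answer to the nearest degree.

6°

The section lies 40° from the strike.
tan(apparent dip) = tan 9° · sin 40° = 0.1018
apparent dip = arctan 0.1018 = 5.81°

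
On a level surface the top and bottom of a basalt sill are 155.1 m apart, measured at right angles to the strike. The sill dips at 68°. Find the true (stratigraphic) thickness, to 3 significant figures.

True thickness t = w · sin(dip) = 155.1 × sin 68°
t = 155.1 × 0.9272 = 143.806 m

144 m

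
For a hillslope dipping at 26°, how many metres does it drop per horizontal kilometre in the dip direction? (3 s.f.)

drop per km = 1000 × tan 26° = 1000 × 0.4877

488 m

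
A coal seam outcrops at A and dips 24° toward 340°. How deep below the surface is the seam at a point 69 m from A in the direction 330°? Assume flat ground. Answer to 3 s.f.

30.3 m

The hole lies 10° from the dip direction, so the down-dip offset is 69 × cos 10° = 67.95 m.
Depth = down-dip offset × tan(dip) = 67.95 × tan 24° = 67.95 × 0.4452
Depth = 30.25 m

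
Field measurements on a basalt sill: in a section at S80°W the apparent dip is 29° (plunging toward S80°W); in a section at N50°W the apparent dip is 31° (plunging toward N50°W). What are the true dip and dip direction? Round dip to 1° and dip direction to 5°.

Each apparent-dip line lies in the plane. As unit vectors (x east, y north, z up), v₁ plunges 29°→S80°W and v₂ plunges 31°→N50°W.
Cross product v₁ × v₂ gives the pole to the plane: n ∝ (-0.345, 0.125, 0.574).
Dip δ = arctan(|n_h|/n_z) = arctan(0.367/0.574) = 32.6°.
The horizontal component of n points toward azimuth atan2(n_x, n_y) = 290°, the dip direction.

true dip 33°, dip direction 290°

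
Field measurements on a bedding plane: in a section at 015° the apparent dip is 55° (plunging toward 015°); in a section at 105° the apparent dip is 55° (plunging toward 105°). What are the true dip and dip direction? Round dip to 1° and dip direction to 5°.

true dip 64°, dip direction 060°

Each apparent-dip line lies in the plane. As unit vectors (x east, y north, z up), v₁ plunges 55°→015° and v₂ plunges 55°→105°.
n = v₁ × v₂ = (0.575, 0.332, 0.329) (taken with n_z > 0).
Dip δ = arctan(|n_h|/n_z) = arctan(0.664/0.329) = 63.7°.
The horizontal component of n points toward azimuth atan2(n_x, n_y) = 60°, the dip direction.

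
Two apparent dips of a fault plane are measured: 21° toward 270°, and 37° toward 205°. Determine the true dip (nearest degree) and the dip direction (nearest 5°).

The two traces are lines in the plane: v₁ = (sin 270°·cos 21°, cos 270°·cos 21°, −sin 21°), v₂ = (sin 205°·cos 37°, cos 205°·cos 37°, −sin 37°).
n = v₁ × v₂ = (-0.259, -0.441, 0.676) (taken with n_z > 0).
tan δ = √(n_x²+n_y²)/n_z = 0.512/0.676, so δ = 37.1°.
The horizontal component of n points toward azimuth atan2(n_x, n_y) = 210°, the dip direction.

true dip 37°, dip direction 210°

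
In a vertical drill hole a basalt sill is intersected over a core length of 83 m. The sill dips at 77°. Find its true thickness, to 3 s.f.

True thickness t = h · cos(dip) = 83 × cos 77°
t = 83 × 0.2250 = 18.671 m

18.7 m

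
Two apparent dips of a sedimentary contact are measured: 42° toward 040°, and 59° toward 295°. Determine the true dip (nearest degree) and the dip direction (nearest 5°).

true dip 65°, dip direction 335°

Represent each trace as a vector plunging at its apparent dip toward its trend (east-north-up frame): v₁ = (0.478, 0.569, -0.669), v₂ = (-0.467, 0.218, -0.857).
Cross product v₁ × v₂ gives the pole to the plane: n ∝ (-0.342, 0.722, 0.370).
Dip δ = arctan(|n_h|/n_z) = arctan(0.799/0.370) = 65.2°.
Dip direction = atan2(-0.342, 0.722) = 335° (azimuth of n's horizontal projection).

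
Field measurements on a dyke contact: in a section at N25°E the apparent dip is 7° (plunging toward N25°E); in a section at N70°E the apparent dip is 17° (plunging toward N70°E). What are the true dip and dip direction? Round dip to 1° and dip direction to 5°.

The two traces are lines in the plane: v₁ = (sin 25°·cos 7°, cos 25°·cos 7°, −sin 7°), v₂ = (sin 70°·cos 17°, cos 70°·cos 17°, −sin 17°).
The plane normal is n = v₁ × v₂ ∝ (0.223, -0.013, 0.671).
True dip = arccos(n_z / |n|) = arccos(0.9488) = 18.4°.
Dip direction = azimuth of (n_x, n_y) = atan2(0.223, -0.013) = 93°.

true dip 18°, dip direction 095°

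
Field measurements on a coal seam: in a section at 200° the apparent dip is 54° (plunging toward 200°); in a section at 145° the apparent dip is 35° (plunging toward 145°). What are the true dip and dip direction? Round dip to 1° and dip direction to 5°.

true dip 54°, dip direction 205°

The two traces are lines in the plane: v₁ = (sin 200°·cos 54°, cos 200°·cos 54°, −sin 54°), v₂ = (sin 145°·cos 35°, cos 145°·cos 35°, −sin 35°).
n = v₁ × v₂ = (-0.226, -0.495, 0.394) (taken with n_z > 0).
True dip = arccos(n_z / |n|) = arccos(0.5866) = 54.1°.
Dip direction = atan2(-0.226, -0.495) = 205° (azimuth of n's horizontal projection).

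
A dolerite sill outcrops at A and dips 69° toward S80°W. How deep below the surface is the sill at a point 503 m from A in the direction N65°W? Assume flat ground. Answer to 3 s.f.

1070 m

The hole lies 35° from the dip direction, so the down-dip offset is 503 × cos 35° = 412.03 m.
Depth = down-dip offset × tan(dip) = 412.03 × tan 69° = 412.03 × 2.6051
Depth = 1073.38 m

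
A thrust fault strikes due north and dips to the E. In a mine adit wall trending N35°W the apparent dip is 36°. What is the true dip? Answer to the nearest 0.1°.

The section is 35° from the strike.
tan δ = tan α / sin β = tan 36° / sin 35° = 0.7265 / 0.5736 = 1.2667
true dip = arctan 1.2667 = 51.71°

51.7°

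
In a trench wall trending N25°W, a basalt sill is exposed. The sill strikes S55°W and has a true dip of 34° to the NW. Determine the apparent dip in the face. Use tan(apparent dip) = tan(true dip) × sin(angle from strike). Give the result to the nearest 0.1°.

The section lies 80° from the strike.
tan α = tan 34° × sin 80° = 0.6745 × 0.9848 = 0.6643
α = arctan(0.6643) = 33.59°

33.6°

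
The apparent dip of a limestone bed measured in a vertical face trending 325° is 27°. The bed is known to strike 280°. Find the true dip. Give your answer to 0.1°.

35.8°

The section is 45° from the strike.
tan(true dip) = tan 27° / sin 45° = 0.7206
δ = arctan(0.7206) = 35.78°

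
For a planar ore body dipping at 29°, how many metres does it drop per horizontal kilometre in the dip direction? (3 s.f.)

drop per km = 1000 × tan 29° = 1000 × 0.5543

554 m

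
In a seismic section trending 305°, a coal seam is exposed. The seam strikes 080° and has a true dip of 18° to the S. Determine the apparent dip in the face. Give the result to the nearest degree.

13°

The section lies 45° from the strike.
tan(apparent dip) = tan 18° · sin 45° = 0.2298
apparent dip = arctan 0.2298 = 12.94°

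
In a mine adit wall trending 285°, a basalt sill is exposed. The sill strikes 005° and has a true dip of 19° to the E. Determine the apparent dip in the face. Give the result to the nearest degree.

Angle between strike (005°) and section (285°): β = 80°.
tan(apparent dip) = tan 19° · sin 80° = 0.3391
apparent dip = arctan 0.3391 = 18.73°

19°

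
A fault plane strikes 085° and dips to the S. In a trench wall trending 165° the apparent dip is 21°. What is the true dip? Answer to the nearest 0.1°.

β = acute angle between strike 085° and section 165° = 80°.
tan(true dip) = tan 21° / sin 80° = 0.3898
true dip = arctan 0.3898 = 21.30°

21.3°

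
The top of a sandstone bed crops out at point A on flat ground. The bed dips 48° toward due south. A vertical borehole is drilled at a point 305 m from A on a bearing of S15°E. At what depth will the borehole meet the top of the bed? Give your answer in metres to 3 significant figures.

327 m

The hole lies 15° from the dip direction, so the down-dip offset is 305 × cos 15° = 294.61 m.
Depth = down-dip offset × tan(dip) = 294.61 × tan 48° = 294.61 × 1.1106
Depth = 327.19 m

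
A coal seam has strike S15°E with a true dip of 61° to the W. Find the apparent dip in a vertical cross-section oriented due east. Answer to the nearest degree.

The strike is S15°E and the section trends due east; the acute angle between them is β = 75°.
tan(apparent dip) = tan 61° · sin 75° = 1.7426
α = arctan(1.7426) = 60.15°

60°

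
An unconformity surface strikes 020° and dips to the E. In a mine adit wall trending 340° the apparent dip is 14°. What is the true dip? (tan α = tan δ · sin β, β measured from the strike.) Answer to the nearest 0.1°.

21.2°

The section is 40° from the strike.
tan(true dip) = tan 14° / sin 40° = 0.3879
true dip = arctan 0.3879 = 21.20°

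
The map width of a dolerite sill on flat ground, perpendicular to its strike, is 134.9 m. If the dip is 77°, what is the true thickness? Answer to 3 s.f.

131 m

True thickness t = w · sin(dip) = 134.9 × sin 77°
t = 134.9 × 0.9744 = 131.443 m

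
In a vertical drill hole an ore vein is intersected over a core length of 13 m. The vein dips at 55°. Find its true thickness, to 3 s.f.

7.46 m

True thickness t = h · cos(dip) = 13 × cos 55°
t = 13 × 0.5736 = 7.456 m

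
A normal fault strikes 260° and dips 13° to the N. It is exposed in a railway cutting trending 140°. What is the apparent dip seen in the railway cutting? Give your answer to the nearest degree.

The section lies 60° from the strike.
tan(apparent dip) = tan 13° · sin 60° = 0.1999
apparent dip = arctan 0.1999 = 11.31°

11°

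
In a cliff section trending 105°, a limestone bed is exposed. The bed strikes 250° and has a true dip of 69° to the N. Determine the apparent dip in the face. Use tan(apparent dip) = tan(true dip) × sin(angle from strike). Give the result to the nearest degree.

56°

Angle between strike (250°) and section (105°): β = 35°.
tan α = tan 69° × sin 35° = 2.6051 × 0.5736 = 1.4942
apparent dip = arctan 1.4942 = 56.21°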